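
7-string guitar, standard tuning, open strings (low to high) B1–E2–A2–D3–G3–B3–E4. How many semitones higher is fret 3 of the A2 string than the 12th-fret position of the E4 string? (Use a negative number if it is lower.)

A2 at fret 3 → C3 (MIDI 48); E4 at fret 12 → E5 (MIDI 76).
48 − 76 = -28, so the two pitches are 28 semitones apart.

-28 semitones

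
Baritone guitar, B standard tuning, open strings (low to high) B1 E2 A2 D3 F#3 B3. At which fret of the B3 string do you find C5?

C5 is 13 semitones above the open B3 (B–C–C#–D–…–A#–B–C), so it sits at fret 13.

13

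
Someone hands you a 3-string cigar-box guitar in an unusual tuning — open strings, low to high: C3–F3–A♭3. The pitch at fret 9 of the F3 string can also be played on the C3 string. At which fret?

F3 at fret 9 is F3 + 9 semitones = D4.
The open C3 string is 5 semitones below the open F3, so the same pitch on the C3 string lies at fret 9 + 5 = 14.

14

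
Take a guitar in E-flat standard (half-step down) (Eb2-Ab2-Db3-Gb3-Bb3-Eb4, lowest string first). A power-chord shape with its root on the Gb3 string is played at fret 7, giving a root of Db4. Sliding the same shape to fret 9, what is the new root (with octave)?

Eb4

Moving from fret 7 to fret 9 shifts the root by 2 semitones.
Db4 up 2 semitones is Eb4.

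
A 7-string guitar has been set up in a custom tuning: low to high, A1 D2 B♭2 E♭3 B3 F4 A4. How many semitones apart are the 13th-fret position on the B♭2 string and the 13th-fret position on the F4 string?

B♭2 at fret 13 → B3 (MIDI 59); F4 at fret 13 → G♭5 (MIDI 78).
59 − 78 = -19, so the two pitches are 19 semitones apart, with G♭5 the higher.

19 semitones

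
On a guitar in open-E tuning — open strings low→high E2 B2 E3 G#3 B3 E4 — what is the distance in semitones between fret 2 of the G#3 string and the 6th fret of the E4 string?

12 semitones

G#3 at fret 2 → A#3 (MIDI 58); E4 at fret 6 → A#4 (MIDI 70).
58 − 70 = -12, so the two pitches are 12 semitones apart, with A#4 the higher.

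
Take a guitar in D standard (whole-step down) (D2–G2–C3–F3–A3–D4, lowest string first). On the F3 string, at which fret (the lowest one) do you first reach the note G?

2

From F3, count semitones up the chromatic scale until reaching G: F–F#–G — 2 steps.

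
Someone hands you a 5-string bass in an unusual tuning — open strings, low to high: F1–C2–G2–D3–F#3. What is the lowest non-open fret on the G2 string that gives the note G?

From G2, count semitones up the chromatic scale until reaching G: G–G#–A–A#–…–F–F#–G — 12 steps.

12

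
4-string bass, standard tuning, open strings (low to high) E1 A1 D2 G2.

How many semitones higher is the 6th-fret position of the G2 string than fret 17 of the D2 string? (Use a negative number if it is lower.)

-6 semitones

G2 at fret 6 → C#3 (MIDI 49); D2 at fret 17 → G3 (MIDI 55).
49 − 55 = -6, so the two pitches are 6 semitones apart.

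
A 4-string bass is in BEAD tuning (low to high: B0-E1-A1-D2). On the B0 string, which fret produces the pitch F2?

18

F2 is 18 semitones above the open B0 (B–C–C#–D–…–D#–E–F), so it sits at fret 18.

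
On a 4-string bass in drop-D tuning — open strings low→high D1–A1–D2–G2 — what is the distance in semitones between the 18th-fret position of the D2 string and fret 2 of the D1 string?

28 semitones

D2 at fret 18 → G#3 (MIDI 56); D1 at fret 2 → E1 (MIDI 28).
56 − 28 = 28, so the two pitches are 28 semitones apart, with G#3 the higher.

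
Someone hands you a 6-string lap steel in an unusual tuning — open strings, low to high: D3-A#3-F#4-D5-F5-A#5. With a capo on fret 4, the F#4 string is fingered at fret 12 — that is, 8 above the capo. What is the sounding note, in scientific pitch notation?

F#5

The capo raises the open F#4 by 4 semitones to A#4; fretting 8 more gives F#4 + 4 + 8 = F#4 + 12 semitones = F#5.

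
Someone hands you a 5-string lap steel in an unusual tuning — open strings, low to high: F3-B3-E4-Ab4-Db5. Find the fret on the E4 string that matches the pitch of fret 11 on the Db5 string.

20

Fret 11 on Db5 is MIDI 73 + 11 = 84 (C6). On the E4 string (open MIDI 64), that pitch is 84 − 64 = fret 20.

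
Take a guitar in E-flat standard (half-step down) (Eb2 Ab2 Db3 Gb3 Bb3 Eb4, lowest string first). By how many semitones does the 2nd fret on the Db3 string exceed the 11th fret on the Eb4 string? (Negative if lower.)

Db3 at fret 2 → Eb3 (MIDI 51); Eb4 at fret 11 → D5 (MIDI 74).
51 − 74 = -23, so the two pitches are 23 semitones apart.

-23 semitones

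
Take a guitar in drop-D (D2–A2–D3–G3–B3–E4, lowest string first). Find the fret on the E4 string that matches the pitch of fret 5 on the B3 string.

B3 at fret 5 is B3 + 5 semitones = E4.
The open E4 string is 5 semitones above the open B3, so the same pitch on the E4 string lies at fret 5 − 5 = 0.

0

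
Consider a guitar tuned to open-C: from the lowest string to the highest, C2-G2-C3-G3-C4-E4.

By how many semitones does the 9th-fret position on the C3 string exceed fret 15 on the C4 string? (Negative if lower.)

C3 at fret 9 → A3 (MIDI 57); C4 at fret 15 → D♯5 (MIDI 75).
57 − 75 = -18, so the two pitches are 18 semitones apart.

-18 semitones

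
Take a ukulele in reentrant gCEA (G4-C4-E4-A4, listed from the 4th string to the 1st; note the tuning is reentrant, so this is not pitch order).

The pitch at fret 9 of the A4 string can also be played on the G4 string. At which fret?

11

A4 at fret 9 is A4 + 9 semitones = F♯5.
The open G4 string is 2 semitones below the open A4, so the same pitch on the G4 string lies at fret 9 + 2 = 11.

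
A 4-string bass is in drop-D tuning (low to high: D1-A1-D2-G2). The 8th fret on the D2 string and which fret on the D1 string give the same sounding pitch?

Fret 8 on D2 is MIDI 38 + 8 = 46 (A♯2). On the D1 string (open MIDI 26), that pitch is 46 − 26 = fret 20.

20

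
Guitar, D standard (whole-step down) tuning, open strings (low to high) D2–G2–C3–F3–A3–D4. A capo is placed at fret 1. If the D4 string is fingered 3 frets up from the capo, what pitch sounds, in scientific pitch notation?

F♯4

The capo raises the open D4 by 1 semitone to D♯4; fretting 3 more gives D4 + 1 + 3 = D4 + 4 semitones = F♯4.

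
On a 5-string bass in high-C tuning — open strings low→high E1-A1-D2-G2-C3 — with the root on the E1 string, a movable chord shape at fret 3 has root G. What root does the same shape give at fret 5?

A

Moving from fret 3 to fret 5 shifts the root by 2 semitones.
G up 2 semitones is A.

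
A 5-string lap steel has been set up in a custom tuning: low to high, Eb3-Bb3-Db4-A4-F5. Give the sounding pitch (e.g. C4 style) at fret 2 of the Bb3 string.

C4

Each fret is one semitone, so Bb3 + 2 = C4.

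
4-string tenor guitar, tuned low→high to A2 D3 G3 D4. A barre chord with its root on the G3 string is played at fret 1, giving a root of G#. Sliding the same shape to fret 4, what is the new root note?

Moving from fret 1 to fret 4 shifts the root by 3 semitones.
G# up 3 semitones is B.

B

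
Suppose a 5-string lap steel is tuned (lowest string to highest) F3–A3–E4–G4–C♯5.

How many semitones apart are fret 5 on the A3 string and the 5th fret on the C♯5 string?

16 semitones

A3 at fret 5 → D4 (MIDI 62); C♯5 at fret 5 → F♯5 (MIDI 78).
62 − 78 = -16, so the two pitches are 16 semitones apart, with F♯5 the higher.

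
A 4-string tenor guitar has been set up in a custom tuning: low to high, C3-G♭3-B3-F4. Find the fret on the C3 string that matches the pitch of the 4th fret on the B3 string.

Fret 4 on B3 is MIDI 59 + 4 = 63 (E♭4). On the C3 string (open MIDI 48), that pitch is 63 − 48 = fret 15.

15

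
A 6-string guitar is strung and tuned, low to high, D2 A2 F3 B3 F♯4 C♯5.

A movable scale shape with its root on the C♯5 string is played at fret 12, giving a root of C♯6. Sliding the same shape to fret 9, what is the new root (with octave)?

Moving from fret 12 to fret 9 shifts the root by -3 semitones.
C♯6 down 3 semitones is A♯5.

A♯5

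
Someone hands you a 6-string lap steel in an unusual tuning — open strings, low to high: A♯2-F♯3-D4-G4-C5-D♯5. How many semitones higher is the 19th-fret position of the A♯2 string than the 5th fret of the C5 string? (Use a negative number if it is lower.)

-12 semitones

A♯2 at fret 19 → F4 (MIDI 65); C5 at fret 5 → F5 (MIDI 77).
65 − 77 = -12, so the two pitches are 12 semitones apart.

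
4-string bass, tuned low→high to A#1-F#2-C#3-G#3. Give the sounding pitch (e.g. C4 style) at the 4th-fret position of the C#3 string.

C#3 is MIDI 49. Adding 4 gives 53, which is F3.

F3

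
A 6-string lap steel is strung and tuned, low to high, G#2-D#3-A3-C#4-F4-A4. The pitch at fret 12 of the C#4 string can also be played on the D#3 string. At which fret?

22

C#4 at fret 12 is C#4 + 12 semitones = C#5.
The open D#3 string is 10 semitones below the open C#4, so the same pitch on the D#3 string lies at fret 12 + 10 = 22.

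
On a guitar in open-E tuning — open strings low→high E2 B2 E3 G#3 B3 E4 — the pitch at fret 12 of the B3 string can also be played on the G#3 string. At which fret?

15

Fret 12 on B3 is MIDI 59 + 12 = 71 (B4). On the G#3 string (open MIDI 56), that pitch is 71 − 56 = fret 15.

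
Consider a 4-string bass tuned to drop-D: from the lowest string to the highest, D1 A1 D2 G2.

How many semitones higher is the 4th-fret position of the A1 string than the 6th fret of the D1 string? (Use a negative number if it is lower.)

A1 at fret 4 → C#2 (MIDI 37); D1 at fret 6 → G#1 (MIDI 32).
37 − 32 = 5, so the two pitches are 5 semitones apart.

5 semitones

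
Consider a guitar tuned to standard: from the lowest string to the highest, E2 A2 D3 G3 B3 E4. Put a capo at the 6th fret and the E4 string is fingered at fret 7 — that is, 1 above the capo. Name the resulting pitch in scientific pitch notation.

B4

The capo raises the open E4 by 6 semitones to A♯4; fretting 1 more gives E4 + 6 + 1 = E4 + 7 semitones = B4.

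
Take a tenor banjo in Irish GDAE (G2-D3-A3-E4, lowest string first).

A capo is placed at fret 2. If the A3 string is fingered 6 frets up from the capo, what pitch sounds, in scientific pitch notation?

The capo raises the open A3 by 2 semitones to B3; fretting 6 more gives A3 + 2 + 6 = A3 + 8 semitones = F4.

F4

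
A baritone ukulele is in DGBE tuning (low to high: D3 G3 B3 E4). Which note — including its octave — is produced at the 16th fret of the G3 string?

B4

Each fret is one semitone, so G3 + 16 = B4.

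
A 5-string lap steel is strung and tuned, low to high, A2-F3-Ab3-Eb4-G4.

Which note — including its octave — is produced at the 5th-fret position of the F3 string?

Bb3

F3 is MIDI 53. Adding 5 gives 58, which is Bb3.
(Equivalently spelled A#3.)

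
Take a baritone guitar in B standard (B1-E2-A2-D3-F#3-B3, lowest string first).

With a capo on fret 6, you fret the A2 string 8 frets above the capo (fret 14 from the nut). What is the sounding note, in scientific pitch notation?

B3

The capo raises the open A2 by 6 semitones to D#3; fretting 8 more gives A2 + 6 + 8 = A2 + 14 semitones = B3.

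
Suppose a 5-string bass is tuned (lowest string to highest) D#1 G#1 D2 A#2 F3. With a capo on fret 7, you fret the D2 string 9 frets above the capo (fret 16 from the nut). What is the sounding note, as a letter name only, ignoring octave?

The capo raises the open D2 by 7 semitones to A2; fretting 9 more gives D2 + 7 + 9 = D2 + 16 semitones, landing on F#.

F#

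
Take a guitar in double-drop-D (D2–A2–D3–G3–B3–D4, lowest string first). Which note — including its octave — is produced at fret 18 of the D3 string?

G#4

Each fret is one semitone, so D3 + 18 = G#4.
(Equivalently spelled Ab4.)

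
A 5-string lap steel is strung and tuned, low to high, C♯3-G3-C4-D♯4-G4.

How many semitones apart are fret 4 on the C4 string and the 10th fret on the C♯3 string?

C4 at fret 4 → E4 (MIDI 64); C♯3 at fret 10 → B3 (MIDI 59).
64 − 59 = 5, so the two pitches are 5 semitones apart, with E4 the higher.

5 semitones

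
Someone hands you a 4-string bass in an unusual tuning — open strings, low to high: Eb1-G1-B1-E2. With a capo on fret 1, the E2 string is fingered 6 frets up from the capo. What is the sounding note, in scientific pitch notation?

The capo raises the open E2 by 1 semitone to F2; fretting 6 more gives E2 + 1 + 6 = E2 + 7 semitones = B2.

B2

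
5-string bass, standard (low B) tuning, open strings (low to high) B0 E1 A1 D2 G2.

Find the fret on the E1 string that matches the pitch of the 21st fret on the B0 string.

16

B0 at fret 21 is B0 + 21 semitones = G#2.
The open E1 string is 5 semitones above the open B0, so the same pitch on the E1 string lies at fret 21 − 5 = 16.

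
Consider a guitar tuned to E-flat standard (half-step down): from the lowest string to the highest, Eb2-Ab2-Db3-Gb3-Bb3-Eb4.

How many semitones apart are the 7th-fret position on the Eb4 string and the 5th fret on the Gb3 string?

Eb4 at fret 7 → Bb4 (MIDI 70); Gb3 at fret 5 → B3 (MIDI 59).
70 − 59 = 11, so the two pitches are 11 semitones apart, with Bb4 the higher.

11 semitones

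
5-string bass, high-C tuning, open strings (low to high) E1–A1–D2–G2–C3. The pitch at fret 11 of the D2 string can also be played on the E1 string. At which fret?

Fret 11 on D2 is MIDI 38 + 11 = 49 (C#3). On the E1 string (open MIDI 28), that pitch is 49 − 28 = fret 21.

21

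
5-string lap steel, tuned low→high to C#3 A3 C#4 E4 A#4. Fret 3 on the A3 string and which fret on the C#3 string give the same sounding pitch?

11

A3 at fret 3 is A3 + 3 semitones = C4.
The open C#3 string is 8 semitones below the open A3, so the same pitch on the C#3 string lies at fret 3 + 8 = 11.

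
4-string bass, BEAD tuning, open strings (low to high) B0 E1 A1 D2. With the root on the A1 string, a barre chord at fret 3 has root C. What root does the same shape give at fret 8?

Moving from fret 3 to fret 8 shifts the root by 5 semitones.
C up 5 semitones is F.

F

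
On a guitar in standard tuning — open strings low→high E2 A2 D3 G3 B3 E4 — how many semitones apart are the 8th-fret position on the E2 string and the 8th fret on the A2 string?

5 semitones

E2 at fret 8 → C3 (MIDI 48); A2 at fret 8 → F3 (MIDI 53).
48 − 53 = -5, so the two pitches are 5 semitones apart, with F3 the higher.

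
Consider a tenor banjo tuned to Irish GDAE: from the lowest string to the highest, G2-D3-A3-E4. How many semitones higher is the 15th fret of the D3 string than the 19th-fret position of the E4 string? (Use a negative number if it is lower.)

D3 at fret 15 → F4 (MIDI 65); E4 at fret 19 → B5 (MIDI 83).
65 − 83 = -18, so the two pitches are 18 semitones apart.

-18 semitones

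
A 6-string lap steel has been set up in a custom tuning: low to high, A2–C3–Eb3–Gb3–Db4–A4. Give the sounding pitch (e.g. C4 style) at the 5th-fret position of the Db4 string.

Gb4

Db4 is MIDI 61. Adding 5 gives 66, which is Gb4.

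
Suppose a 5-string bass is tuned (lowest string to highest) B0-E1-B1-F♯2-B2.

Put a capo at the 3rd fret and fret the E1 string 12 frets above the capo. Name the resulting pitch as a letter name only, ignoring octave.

G

The capo raises the open E1 by 3 semitones to G1; fretting 12 more gives E1 + 3 + 12 = E1 + 15 semitones, landing on G.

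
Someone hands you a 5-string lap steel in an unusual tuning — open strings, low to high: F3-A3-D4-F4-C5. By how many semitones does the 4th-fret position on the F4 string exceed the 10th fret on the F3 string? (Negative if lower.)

6 semitones

F4 at fret 4 → A4 (MIDI 69); F3 at fret 10 → Eb4 (MIDI 63).
69 − 63 = 6, so the two pitches are 6 semitones apart.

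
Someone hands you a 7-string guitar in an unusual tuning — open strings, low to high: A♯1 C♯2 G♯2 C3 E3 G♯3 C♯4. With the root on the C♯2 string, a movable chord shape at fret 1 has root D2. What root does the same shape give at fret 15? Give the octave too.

E3

Moving from fret 1 to fret 15 shifts the root by 14 semitones.
D2 up 14 semitones is E3.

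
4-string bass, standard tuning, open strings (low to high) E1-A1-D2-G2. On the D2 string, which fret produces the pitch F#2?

4

F#2 is 4 semitones above the open D2 (D–D#–E–F–F#), so it sits at fret 4.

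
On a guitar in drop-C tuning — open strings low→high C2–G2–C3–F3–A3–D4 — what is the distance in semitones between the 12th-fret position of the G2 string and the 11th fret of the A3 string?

13 semitones

G2 at fret 12 → G3 (MIDI 55); A3 at fret 11 → G#4 (MIDI 68).
55 − 68 = -13, so the two pitches are 13 semitones apart, with G#4 the higher.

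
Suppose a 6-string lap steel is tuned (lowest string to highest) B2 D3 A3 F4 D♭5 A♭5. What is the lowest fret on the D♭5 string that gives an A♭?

From D♭5, count semitones up the chromatic scale until reaching A♭: Db–D–Eb–E–F–Gb–G–Ab — 7 steps.

7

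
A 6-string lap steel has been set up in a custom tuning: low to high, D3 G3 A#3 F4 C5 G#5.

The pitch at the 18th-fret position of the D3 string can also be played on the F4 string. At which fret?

3

D3 at fret 18 is D3 + 18 semitones = G#4.
The open F4 string is 15 semitones above the open D3, so the same pitch on the F4 string lies at fret 18 − 15 = 3.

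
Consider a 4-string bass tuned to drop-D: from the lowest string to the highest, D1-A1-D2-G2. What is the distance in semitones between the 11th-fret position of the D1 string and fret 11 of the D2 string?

D1 at fret 11 → C#2 (MIDI 37); D2 at fret 11 → C#3 (MIDI 49).
37 − 49 = -12, so the two pitches are 12 semitones apart, with C#3 the higher.

12 semitones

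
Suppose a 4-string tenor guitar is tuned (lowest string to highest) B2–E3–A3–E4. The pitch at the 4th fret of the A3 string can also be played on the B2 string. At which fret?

A3 at fret 4 is A3 + 4 semitones = C#4.
The open B2 string is 10 semitones below the open A3, so the same pitch on the B2 string lies at fret 4 + 10 = 14.

14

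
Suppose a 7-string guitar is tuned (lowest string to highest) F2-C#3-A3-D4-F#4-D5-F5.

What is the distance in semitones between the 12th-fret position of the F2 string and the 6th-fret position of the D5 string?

F2 at fret 12 → F3 (MIDI 53); D5 at fret 6 → G#5 (MIDI 80).
53 − 80 = -27, so the two pitches are 27 semitones apart, with G#5 the higher.

27 semitones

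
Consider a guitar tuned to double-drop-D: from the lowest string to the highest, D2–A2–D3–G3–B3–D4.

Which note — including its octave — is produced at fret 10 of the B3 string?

A4

The open B3 string plus 10 semitones: B–C–C#–D–…–G–G#–A.
The walk passes from B into C once, so the octave number goes from 3 to 4.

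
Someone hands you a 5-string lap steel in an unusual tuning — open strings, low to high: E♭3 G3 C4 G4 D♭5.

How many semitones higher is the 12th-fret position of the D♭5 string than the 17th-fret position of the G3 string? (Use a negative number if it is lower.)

D♭5 at fret 12 → D♭6 (MIDI 85); G3 at fret 17 → C5 (MIDI 72).
85 − 72 = 13, so the two pitches are 13 semitones apart.

13 semitones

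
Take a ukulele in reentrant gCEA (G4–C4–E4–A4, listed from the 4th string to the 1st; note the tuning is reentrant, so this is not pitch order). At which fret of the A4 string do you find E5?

E5 is 7 semitones above the open A4 (A–A#–B–C–C#–D–D#–E), so it sits at fret 7.

7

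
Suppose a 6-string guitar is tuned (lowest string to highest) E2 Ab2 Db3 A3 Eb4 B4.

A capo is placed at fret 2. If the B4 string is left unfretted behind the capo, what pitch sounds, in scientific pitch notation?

The capo raises the open B4 by 2 semitones to Db5; fretting 0 more gives B4 + 2 + 0 = B4 + 2 semitones = Db5.

Db5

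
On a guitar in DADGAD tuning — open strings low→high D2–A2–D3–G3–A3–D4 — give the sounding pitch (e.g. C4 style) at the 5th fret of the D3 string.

G3

The open D3 string plus 5 semitones: D–D#–E–F–F#–G.
No B→C boundary is crossed, so the octave stays at 3.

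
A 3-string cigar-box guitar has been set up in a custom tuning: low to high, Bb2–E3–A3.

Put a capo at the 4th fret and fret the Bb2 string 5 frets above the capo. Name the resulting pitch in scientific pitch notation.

The capo raises the open Bb2 by 4 semitones to D3; fretting 5 more gives Bb2 + 4 + 5 = Bb2 + 9 semitones = G3.

G3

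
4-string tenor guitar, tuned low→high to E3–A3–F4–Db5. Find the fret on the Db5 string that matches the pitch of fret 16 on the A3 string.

Fret 16 on A3 is MIDI 57 + 16 = 73 (Db5). On the Db5 string (open MIDI 73), that pitch is 73 − 73 = fret 0.

0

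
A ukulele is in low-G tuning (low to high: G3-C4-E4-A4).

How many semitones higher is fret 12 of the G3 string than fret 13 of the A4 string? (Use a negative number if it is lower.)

-15 semitones

G3 at fret 12 → G4 (MIDI 67); A4 at fret 13 → A♯5 (MIDI 82).
67 − 82 = -15, so the two pitches are 15 semitones apart.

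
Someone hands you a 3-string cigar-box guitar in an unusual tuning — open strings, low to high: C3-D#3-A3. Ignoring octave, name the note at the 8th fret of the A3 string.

A3 is MIDI 57. Adding 8 gives 65; 65 mod 12 = 5, i.e. F.

F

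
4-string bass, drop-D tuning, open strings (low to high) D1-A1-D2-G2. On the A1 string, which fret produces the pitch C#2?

C#2 is 4 semitones above the open A1 (A–A#–B–C–C#), so it sits at fret 4.

4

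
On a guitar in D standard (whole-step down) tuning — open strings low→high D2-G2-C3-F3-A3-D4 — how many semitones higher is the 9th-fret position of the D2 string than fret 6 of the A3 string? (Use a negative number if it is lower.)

D2 at fret 9 → B2 (MIDI 47); A3 at fret 6 → D#4 (MIDI 63).
47 − 63 = -16, so the two pitches are 16 semitones apart.

-16 semitones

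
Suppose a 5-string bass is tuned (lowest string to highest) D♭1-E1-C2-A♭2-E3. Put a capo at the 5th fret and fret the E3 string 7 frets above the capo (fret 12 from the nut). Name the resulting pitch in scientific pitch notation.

The capo raises the open E3 by 5 semitones to A3; fretting 7 more gives E3 + 5 + 7 = E3 + 12 semitones = E4.

E4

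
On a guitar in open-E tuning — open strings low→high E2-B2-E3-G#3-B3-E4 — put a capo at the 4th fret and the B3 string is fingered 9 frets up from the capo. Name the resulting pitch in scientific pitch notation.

C5

The capo raises the open B3 by 4 semitones to D#4; fretting 9 more gives B3 + 4 + 9 = B3 + 13 semitones = C5.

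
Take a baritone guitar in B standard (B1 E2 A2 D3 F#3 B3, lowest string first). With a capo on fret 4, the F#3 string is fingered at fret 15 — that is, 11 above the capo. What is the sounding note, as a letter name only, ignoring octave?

A

The capo raises the open F#3 by 4 semitones to A#3; fretting 11 more gives F#3 + 4 + 11 = F#3 + 15 semitones, landing on A.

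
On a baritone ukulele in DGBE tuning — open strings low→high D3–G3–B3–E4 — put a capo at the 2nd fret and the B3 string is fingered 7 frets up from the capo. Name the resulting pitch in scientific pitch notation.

The capo raises the open B3 by 2 semitones to C#4; fretting 7 more gives B3 + 2 + 7 = B3 + 9 semitones = G#4.

G#4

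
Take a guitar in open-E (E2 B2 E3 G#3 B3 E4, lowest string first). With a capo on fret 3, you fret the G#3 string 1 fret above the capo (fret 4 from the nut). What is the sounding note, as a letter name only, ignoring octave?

The capo raises the open G#3 by 3 semitones to B3; fretting 1 more gives G#3 + 3 + 1 = G#3 + 4 semitones, landing on C.

C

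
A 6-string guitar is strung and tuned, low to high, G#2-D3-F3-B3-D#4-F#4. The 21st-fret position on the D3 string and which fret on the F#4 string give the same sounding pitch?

D3 at fret 21 is D3 + 21 semitones = B4.
The open F#4 string is 16 semitones above the open D3, so the same pitch on the F#4 string lies at fret 21 − 16 = 5.

5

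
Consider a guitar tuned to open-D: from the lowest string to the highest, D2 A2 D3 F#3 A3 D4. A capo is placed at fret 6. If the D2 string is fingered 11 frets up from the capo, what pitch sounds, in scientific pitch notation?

The capo raises the open D2 by 6 semitones to G#2; fretting 11 more gives D2 + 6 + 11 = D2 + 17 semitones = G3.

G3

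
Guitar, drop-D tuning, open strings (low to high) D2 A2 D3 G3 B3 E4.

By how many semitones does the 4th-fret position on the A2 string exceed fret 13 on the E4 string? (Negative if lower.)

A2 at fret 4 → C#3 (MIDI 49); E4 at fret 13 → F5 (MIDI 77).
49 − 77 = -28, so the two pitches are 28 semitones apart.

-28 semitones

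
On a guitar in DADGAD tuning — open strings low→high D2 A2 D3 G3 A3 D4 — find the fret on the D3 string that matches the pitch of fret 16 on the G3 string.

G3 at fret 16 is G3 + 16 semitones = B4.
The open D3 string is 5 semitones below the open G3, so the same pitch on the D3 string lies at fret 16 + 5 = 21.

21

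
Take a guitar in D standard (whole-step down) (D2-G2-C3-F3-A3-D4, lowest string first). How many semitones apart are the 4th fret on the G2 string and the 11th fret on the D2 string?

G2 at fret 4 → B2 (MIDI 47); D2 at fret 11 → C♯3 (MIDI 49).
47 − 49 = -2, so the two pitches are 2 semitones apart, with C♯3 the higher.

2 semitones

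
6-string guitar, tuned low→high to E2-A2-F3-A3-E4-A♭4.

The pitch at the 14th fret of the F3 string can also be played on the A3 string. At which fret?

10

F3 at fret 14 is F3 + 14 semitones = G4.
The open A3 string is 4 semitones above the open F3, so the same pitch on the A3 string lies at fret 14 − 4 = 10.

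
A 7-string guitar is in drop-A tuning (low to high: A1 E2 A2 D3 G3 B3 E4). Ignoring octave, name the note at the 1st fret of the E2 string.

Each fret is one semitone, so E2 + 1 = F.

F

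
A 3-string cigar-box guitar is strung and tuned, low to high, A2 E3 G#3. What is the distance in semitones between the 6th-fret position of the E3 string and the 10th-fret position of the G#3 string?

8 semitones

E3 at fret 6 → A#3 (MIDI 58); G#3 at fret 10 → F#4 (MIDI 66).
58 − 66 = -8, so the two pitches are 8 semitones apart, with F#4 the higher.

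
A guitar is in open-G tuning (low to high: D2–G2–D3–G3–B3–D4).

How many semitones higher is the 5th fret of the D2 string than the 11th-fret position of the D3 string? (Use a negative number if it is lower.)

-18 semitones

D2 at fret 5 → G2 (MIDI 43); D3 at fret 11 → C#4 (MIDI 61).
43 − 61 = -18, so the two pitches are 18 semitones apart.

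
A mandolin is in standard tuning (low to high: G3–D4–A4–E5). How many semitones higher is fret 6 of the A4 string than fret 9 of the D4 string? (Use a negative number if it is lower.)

4 semitones

A4 at fret 6 → D#5 (MIDI 75); D4 at fret 9 → B4 (MIDI 71).
75 − 71 = 4, so the two pitches are 4 semitones apart.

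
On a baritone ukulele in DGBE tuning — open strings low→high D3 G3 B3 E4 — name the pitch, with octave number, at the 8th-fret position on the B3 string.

G4

The open B3 string plus 8 semitones: B–C–C#–D–D#–E–F–F#–G.
The walk passes from B into C once, so the octave number goes from 3 to 4.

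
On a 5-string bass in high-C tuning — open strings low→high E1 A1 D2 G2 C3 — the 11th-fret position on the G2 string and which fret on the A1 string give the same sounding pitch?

21

G2 at fret 11 is G2 + 11 semitones = F♯3.
The open A1 string is 10 semitones below the open G2, so the same pitch on the A1 string lies at fret 11 + 10 = 21.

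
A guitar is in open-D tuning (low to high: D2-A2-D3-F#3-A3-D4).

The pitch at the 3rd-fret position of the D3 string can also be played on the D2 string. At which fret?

15

Fret 3 on D3 is MIDI 50 + 3 = 53 (F3). On the D2 string (open MIDI 38), that pitch is 53 − 38 = fret 15.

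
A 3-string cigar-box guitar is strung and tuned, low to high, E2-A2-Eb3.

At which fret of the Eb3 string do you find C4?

C4 is 9 semitones above the open Eb3 (Eb–E–F–Gb–G–Ab–A–Bb–B–C), so it sits at fret 9.

9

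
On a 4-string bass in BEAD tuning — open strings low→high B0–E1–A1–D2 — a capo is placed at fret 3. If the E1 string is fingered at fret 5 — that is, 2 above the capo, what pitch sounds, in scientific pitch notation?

A1

The capo raises the open E1 by 3 semitones to G1; fretting 2 more gives E1 + 3 + 2 = E1 + 5 semitones = A1.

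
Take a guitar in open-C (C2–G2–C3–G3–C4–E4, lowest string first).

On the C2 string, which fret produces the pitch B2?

B2 is 11 semitones above the open C2 (C–C#–D–D#–…–A–A#–B), so it sits at fret 11.

11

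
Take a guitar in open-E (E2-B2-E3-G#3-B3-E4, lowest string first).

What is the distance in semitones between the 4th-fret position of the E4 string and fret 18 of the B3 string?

9 semitones

E4 at fret 4 → G#4 (MIDI 68); B3 at fret 18 → F5 (MIDI 77).
68 − 77 = -9, so the two pitches are 9 semitones apart, with F5 the higher.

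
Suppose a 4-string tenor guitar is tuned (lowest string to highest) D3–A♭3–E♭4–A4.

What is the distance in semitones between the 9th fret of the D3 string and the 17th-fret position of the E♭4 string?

D3 at fret 9 → B3 (MIDI 59); E♭4 at fret 17 → A♭5 (MIDI 80).
59 − 80 = -21, so the two pitches are 21 semitones apart, with A♭5 the higher.

21 semitones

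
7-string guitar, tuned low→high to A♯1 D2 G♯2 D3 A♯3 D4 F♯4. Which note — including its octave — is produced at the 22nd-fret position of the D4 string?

D4 is MIDI 62. Adding 22 gives 84, which is C6.

C6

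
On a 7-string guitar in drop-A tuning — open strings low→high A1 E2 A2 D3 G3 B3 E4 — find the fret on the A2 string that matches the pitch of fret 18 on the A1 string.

A1 at fret 18 is A1 + 18 semitones = D♯3.
The open A2 string is 12 semitones above the open A1, so the same pitch on the A2 string lies at fret 18 − 12 = 6.

6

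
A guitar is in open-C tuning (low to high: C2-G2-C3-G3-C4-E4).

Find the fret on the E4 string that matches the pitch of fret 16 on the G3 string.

7

G3 at fret 16 is G3 + 16 semitones = B4.
The open E4 string is 9 semitones above the open G3, so the same pitch on the E4 string lies at fret 16 − 9 = 7.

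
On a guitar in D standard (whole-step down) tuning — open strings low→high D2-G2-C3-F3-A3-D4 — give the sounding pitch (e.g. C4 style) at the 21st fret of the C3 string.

C3 is MIDI 48. Adding 21 gives 69, which is A4.

A4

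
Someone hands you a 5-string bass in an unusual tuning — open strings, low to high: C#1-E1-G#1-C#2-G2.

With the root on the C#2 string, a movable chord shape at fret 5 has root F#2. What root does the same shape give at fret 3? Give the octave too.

E2

Moving from fret 5 to fret 3 shifts the root by -2 semitones.
F#2 down 2 semitones is E2.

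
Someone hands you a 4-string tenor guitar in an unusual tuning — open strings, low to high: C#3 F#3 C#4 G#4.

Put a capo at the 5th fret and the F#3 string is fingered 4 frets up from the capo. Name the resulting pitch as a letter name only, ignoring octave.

The capo raises the open F#3 by 5 semitones to B3; fretting 4 more gives F#3 + 5 + 4 = F#3 + 9 semitones, landing on D#.
(Also written Eb.)

D#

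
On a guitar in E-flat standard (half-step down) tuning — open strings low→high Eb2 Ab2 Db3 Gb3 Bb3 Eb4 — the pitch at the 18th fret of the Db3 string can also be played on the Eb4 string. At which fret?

4

Db3 at fret 18 is Db3 + 18 semitones = G4.
The open Eb4 string is 14 semitones above the open Db3, so the same pitch on the Eb4 string lies at fret 18 − 14 = 4.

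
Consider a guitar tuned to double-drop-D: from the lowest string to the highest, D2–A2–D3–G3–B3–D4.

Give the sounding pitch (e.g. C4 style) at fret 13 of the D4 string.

Each fret is one semitone, so D4 + 13 = D♯5.
(Equivalently spelled E♭5.)

D♯5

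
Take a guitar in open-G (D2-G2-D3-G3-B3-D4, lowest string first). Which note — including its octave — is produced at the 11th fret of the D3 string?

C♯4

D3 is MIDI 50. Adding 11 gives 61, which is C♯4.
(Equivalently spelled D♭4.)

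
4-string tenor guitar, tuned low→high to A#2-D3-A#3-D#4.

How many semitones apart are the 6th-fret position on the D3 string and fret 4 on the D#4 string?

11 semitones

D3 at fret 6 → G#3 (MIDI 56); D#4 at fret 4 → G4 (MIDI 67).
56 − 67 = -11, so the two pitches are 11 semitones apart, with G4 the higher.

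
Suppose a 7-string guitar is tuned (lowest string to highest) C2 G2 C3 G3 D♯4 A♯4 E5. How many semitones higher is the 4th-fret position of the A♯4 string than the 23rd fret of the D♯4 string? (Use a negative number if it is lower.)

-12 semitones

A♯4 at fret 4 → D5 (MIDI 74); D♯4 at fret 23 → D6 (MIDI 86).
74 − 86 = -12, so the two pitches are 12 semitones apart.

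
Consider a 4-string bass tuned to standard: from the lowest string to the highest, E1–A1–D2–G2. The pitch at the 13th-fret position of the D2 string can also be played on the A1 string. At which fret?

18

D2 at fret 13 is D2 + 13 semitones = D#3.
The open A1 string is 5 semitones below the open D2, so the same pitch on the A1 string lies at fret 13 + 5 = 18.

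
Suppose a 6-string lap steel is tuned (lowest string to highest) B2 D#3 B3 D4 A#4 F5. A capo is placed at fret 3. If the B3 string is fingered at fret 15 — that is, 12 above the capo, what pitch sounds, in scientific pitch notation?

D5

The capo raises the open B3 by 3 semitones to D4; fretting 12 more gives B3 + 3 + 12 = B3 + 15 semitones = D5.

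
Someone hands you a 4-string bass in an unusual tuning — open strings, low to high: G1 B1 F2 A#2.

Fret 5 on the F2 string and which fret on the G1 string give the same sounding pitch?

F2 at fret 5 is F2 + 5 semitones = A#2.
The open G1 string is 10 semitones below the open F2, so the same pitch on the G1 string lies at fret 5 + 10 = 15.

15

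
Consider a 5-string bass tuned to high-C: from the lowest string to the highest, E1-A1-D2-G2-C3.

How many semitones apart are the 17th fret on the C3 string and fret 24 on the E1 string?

13 semitones

C3 at fret 17 → F4 (MIDI 65); E1 at fret 24 → E3 (MIDI 52).
65 − 52 = 13, so the two pitches are 13 semitones apart, with F4 the higher.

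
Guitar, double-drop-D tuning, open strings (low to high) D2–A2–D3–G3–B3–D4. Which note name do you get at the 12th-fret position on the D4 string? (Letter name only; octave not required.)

Each fret is one semitone, so D4 + 12 = D.

D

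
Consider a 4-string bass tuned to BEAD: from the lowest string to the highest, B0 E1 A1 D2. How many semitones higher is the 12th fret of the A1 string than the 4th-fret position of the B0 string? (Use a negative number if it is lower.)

A1 at fret 12 → A2 (MIDI 45); B0 at fret 4 → D♯1 (MIDI 27).
45 − 27 = 18, so the two pitches are 18 semitones apart.

18 semitones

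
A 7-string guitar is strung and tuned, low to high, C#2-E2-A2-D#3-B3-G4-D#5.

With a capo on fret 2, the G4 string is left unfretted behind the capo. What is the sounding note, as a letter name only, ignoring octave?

A

The capo raises the open G4 by 2 semitones to A4; fretting 0 more gives G4 + 2 + 0 = G4 + 2 semitones, landing on A.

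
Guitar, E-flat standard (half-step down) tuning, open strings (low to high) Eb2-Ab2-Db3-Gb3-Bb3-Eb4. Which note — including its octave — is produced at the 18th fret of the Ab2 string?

D4

Ab2 is MIDI 44. Adding 18 gives 62, which is D4.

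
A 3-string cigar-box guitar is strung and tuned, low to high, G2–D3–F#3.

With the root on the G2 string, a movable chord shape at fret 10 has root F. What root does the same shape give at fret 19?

Moving from fret 10 to fret 19 shifts the root by 9 semitones.
F up 9 semitones is D.

D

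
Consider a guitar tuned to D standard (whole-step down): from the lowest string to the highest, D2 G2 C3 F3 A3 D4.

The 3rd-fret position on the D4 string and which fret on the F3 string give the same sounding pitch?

12

Fret 3 on D4 is MIDI 62 + 3 = 65 (F4). On the F3 string (open MIDI 53), that pitch is 65 − 53 = fret 12.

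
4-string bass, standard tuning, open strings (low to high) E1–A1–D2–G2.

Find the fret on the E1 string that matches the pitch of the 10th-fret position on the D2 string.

20

Fret 10 on D2 is MIDI 38 + 10 = 48 (C3). On the E1 string (open MIDI 28), that pitch is 48 − 28 = fret 20.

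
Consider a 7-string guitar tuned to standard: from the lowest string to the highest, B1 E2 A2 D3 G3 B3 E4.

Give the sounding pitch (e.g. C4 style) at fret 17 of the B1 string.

E3

B1 is MIDI 35. Adding 17 gives 52, which is E3.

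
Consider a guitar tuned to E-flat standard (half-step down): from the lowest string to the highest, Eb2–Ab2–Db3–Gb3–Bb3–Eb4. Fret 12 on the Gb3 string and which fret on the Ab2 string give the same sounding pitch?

Fret 12 on Gb3 is MIDI 54 + 12 = 66 (Gb4). On the Ab2 string (open MIDI 44), that pitch is 66 − 44 = fret 22.

22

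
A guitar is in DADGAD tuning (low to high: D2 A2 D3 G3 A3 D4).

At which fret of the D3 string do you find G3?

G3 is 5 semitones above the open D3 (D–D#–E–F–F#–G), so it sits at fret 5.

5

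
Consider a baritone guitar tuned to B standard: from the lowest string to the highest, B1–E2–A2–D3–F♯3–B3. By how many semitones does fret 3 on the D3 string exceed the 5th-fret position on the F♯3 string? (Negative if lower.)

D3 at fret 3 → F3 (MIDI 53); F♯3 at fret 5 → B3 (MIDI 59).
53 − 59 = -6, so the two pitches are 6 semitones apart.

-6 semitones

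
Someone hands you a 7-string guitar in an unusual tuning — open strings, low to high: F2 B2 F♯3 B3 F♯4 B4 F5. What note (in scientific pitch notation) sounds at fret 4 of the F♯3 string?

A♯3

Each fret is one semitone, so F♯3 + 4 = A♯3.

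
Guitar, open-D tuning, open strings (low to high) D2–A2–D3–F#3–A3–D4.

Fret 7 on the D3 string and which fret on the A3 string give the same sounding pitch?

0

D3 at fret 7 is D3 + 7 semitones = A3.
The open A3 string is 7 semitones above the open D3, so the same pitch on the A3 string lies at fret 7 − 7 = 0.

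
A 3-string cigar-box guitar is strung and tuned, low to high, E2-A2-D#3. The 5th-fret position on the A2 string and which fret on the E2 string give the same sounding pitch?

A2 at fret 5 is A2 + 5 semitones = D3.
The open E2 string is 5 semitones below the open A2, so the same pitch on the E2 string lies at fret 5 + 5 = 10.

10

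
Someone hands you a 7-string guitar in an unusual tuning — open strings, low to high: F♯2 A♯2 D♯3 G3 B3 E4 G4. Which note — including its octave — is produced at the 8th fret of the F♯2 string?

D3

The open F♯2 string plus 8 semitones: F#–G–G#–A–A#–B–C–C#–D.
The walk passes from B into C once, so the octave number goes from 2 to 3.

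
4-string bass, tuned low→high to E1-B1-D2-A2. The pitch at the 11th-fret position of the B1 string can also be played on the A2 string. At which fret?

Fret 11 on B1 is MIDI 35 + 11 = 46 (Bb2). On the A2 string (open MIDI 45), that pitch is 46 − 45 = fret 1.

1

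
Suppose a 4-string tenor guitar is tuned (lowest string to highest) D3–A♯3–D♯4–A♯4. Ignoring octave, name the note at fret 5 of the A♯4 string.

The open A♯4 string plus 5 semitones: A#–B–C–C#–D–D#.

D♯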